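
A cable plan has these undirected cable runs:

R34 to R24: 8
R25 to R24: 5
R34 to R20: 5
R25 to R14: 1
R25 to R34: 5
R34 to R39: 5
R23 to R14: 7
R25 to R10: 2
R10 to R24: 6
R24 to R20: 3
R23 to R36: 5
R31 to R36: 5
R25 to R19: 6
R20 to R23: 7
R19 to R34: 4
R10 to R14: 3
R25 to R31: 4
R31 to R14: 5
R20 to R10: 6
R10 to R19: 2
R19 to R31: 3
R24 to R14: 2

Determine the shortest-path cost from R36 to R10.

10

Enumerating some paths:
R36–R31–R25–R10: 5+4+2 = 11
R36–R31–R19–R10: 5+3+2 = 10
R36–R31–R25–R14–R10: 5+4+1+3 = 13
Cheapest is R36–R31–R19–R10 at 10.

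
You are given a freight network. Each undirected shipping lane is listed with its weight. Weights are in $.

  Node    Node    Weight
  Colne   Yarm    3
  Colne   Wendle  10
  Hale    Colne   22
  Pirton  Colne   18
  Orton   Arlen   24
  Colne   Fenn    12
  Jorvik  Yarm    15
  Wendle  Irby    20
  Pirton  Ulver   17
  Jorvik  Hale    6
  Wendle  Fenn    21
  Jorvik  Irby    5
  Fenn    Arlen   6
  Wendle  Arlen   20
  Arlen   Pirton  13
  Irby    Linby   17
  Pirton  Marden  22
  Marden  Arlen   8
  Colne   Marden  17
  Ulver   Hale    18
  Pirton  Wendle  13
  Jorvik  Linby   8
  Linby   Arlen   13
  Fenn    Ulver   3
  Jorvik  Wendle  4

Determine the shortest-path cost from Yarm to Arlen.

$21

Candidate routes:
Yarm → Colne → Fenn → Arlen: 3+12+6 = 21
Yarm → Colne → Marden → Arlen: 3+17+8 = 28
Cheapest is Yarm → Colne → Fenn → Arlen at $21.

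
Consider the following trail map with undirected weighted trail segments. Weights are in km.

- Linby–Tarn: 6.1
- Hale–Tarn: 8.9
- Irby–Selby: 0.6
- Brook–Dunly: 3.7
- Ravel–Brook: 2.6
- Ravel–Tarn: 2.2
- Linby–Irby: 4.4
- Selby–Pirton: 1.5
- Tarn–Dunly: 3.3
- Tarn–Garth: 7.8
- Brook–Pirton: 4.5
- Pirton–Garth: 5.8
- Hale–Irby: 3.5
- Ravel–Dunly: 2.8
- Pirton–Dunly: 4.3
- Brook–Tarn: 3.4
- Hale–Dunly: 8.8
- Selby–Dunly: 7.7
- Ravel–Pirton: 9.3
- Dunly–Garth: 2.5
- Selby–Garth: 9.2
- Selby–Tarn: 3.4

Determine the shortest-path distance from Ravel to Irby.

6.2 km

Settle nodes by increasing distance from Ravel:
Ravel: 0
Tarn: 2.2  (via Ravel)
Brook: 2.6  (via Ravel)
Dunly: 2.8  (via Ravel)
Garth: 5.3  (via Dunly)
Selby: 5.6  (via Tarn)
Irby: 6.2  (via Selby)
Shortest route: Ravel → Tarn → Selby → Irby = 6.2 km.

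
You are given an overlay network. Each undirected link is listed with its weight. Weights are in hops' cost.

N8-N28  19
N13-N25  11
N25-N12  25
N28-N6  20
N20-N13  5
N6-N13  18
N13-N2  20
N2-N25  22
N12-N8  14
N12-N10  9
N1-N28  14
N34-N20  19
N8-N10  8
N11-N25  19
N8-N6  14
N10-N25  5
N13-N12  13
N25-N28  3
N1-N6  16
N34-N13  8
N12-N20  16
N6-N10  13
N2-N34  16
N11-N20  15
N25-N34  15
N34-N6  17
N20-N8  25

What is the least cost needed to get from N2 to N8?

Running Dijkstra from N2:
N2: 0
N34: 16  (via N2)
N13: 20  (via N2)
N25: 22  (via N2)
N28: 25  (via N25)
N20: 25  (via N13)
N10: 27  (via N25)
N12: 33  (via N13)
N6: 33  (via N34)
N8: 35  (via N10)
Shortest route: N2–N25–N10–N8 = 35 hops' cost.

35 hops' cost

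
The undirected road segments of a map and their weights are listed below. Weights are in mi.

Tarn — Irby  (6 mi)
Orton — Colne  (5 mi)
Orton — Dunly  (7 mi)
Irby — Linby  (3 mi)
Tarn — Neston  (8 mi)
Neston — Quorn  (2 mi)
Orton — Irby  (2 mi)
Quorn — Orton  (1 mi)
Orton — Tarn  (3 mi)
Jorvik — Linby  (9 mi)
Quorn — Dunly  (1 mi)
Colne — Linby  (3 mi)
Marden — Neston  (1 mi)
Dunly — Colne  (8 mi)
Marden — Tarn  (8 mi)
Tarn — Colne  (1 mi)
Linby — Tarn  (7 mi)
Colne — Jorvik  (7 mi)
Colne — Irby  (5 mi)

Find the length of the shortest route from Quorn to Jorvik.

Shortest distances from Quorn:
Quorn: 0
Dunly: 1  (via Quorn)
Orton: 1  (via Quorn)
Neston: 2  (via Quorn)
Marden: 3  (via Neston)
Irby: 3  (via Orton)
Tarn: 4  (via Orton)
Colne: 5  (via Tarn)
Linby: 6  (via Irby)
Jorvik: 12  (via Colne)
Shortest route: Quorn → Orton → Tarn → Colne → Jorvik = 12 mi.

12 mi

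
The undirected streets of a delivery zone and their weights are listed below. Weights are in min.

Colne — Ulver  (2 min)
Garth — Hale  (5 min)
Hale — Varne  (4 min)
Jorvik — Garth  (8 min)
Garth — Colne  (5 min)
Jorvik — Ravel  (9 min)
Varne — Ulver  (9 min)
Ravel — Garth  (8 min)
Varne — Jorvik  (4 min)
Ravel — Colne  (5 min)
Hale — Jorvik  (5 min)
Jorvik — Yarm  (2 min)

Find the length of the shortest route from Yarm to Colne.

15 min

Shortest distances from Yarm:
Yarm: 0
Jorvik: 2  (via Yarm)
Varne: 6  (via Jorvik)
Hale: 7  (via Jorvik)
Garth: 10  (via Jorvik)
Ravel: 11  (via Jorvik)
Colne: 15  (via Garth)
Shortest route: Yarm–Jorvik–Garth–Colne = 15 min.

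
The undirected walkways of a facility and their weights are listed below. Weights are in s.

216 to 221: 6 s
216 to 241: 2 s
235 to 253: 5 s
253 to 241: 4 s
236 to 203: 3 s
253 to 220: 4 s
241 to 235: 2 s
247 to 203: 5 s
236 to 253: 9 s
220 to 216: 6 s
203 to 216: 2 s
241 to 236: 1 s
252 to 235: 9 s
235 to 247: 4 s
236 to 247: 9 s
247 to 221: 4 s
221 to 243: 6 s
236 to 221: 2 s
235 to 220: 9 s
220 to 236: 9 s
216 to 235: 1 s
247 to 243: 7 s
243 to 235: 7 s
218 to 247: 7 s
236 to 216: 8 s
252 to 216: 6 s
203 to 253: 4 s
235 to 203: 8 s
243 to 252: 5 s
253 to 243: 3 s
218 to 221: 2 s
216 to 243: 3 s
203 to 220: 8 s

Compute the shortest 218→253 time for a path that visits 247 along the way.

Best 218 to 247: 218–221–247 costing 6
Best 247 to 253: 247–235–253 costing 9
Total via 247: 6 + 9 = 15 s.

15 s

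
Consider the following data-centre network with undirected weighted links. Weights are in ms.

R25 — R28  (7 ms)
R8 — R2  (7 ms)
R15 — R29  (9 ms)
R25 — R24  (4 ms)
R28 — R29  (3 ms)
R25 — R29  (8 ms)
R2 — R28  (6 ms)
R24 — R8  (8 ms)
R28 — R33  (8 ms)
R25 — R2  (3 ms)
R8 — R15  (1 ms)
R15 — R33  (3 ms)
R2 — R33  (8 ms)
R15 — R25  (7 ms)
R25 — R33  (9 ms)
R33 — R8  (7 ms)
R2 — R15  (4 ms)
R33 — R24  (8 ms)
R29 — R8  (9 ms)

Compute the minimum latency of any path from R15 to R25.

Settle nodes by increasing distance from R15:
R15: 0
R8: 1  (via R15)
R33: 3  (via R15)
R2: 4  (via R15)
R25: 7  (via R15)
Shortest route: R15–R25 = 7 ms.

7 ms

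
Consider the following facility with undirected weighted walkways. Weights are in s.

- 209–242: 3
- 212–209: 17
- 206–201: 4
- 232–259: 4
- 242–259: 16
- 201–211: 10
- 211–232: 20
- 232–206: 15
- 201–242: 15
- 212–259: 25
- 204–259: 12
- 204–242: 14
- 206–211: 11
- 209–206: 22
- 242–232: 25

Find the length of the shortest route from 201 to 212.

Candidate routes:
201 → 242 → 209 → 212: 15+3+17 = 35
201 → 206 → 209 → 212: 4+22+17 = 43
The minimum is 35 s via 201 → 242 → 209 → 212.

35 s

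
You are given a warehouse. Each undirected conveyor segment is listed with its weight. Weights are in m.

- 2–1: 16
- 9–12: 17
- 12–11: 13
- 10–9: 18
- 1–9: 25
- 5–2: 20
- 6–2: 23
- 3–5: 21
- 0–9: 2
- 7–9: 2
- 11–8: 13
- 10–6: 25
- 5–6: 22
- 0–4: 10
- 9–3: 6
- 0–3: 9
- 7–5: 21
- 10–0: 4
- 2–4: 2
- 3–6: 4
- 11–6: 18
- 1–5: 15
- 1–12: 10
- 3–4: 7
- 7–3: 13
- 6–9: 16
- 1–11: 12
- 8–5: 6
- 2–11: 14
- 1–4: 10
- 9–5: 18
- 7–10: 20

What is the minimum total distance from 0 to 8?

Compare a few routes:
0 → 9 → 3 → 5 → 8: 2+6+21+6 = 35
0 → 9 → 5 → 8: 2+18+6 = 26
0 → 9 → 7 → 5 → 8: 2+2+21+6 = 31
The minimum is 26 m via 0 → 9 → 5 → 8.

26 m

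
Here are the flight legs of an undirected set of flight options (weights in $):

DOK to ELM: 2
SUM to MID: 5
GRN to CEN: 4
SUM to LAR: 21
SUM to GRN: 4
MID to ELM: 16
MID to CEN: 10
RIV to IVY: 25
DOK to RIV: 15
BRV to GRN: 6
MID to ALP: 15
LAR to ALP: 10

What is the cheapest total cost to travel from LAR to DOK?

$43

Running Dijkstra from LAR:
LAR: 0
ALP: 10  (via LAR)
SUM: 21  (via LAR)
MID: 25  (via ALP)
GRN: 25  (via SUM)
CEN: 29  (via GRN)
BRV: 31  (via GRN)
ELM: 41  (via MID)
DOK: 43  (via ELM)
Shortest route: LAR–ALP–MID–ELM–DOK = $43.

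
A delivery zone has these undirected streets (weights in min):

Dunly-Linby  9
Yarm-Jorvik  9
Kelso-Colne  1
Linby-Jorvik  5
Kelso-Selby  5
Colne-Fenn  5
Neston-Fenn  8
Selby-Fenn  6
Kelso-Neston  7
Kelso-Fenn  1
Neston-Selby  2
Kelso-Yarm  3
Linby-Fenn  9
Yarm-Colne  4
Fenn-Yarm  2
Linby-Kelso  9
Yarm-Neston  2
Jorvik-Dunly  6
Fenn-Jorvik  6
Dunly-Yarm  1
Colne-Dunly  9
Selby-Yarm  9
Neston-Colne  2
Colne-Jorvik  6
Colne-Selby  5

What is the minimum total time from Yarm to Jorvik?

Candidate routes:
Yarm → Dunly → Jorvik: 1+6 = 7
Yarm → Fenn → Jorvik: 2+6 = 8
Cheapest is Yarm → Dunly → Jorvik at 7 min.

7 min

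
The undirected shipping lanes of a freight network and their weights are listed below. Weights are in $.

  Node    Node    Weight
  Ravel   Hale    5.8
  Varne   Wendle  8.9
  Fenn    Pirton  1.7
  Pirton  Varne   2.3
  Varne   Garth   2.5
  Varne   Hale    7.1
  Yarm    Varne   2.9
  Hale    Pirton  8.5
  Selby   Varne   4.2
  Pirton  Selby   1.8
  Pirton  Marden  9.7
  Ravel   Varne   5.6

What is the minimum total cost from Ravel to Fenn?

Candidate routes:
Ravel - Hale - Pirton - Fenn: 5.8+8.5+1.7 = 16
Ravel - Varne - Selby - Pirton - Fenn: 5.6+4.2+1.8+1.7 = 13.3
Ravel - Varne - Pirton - Fenn: 5.6+2.3+1.7 = 9.6
The minimum is $9.6 via Ravel - Varne - Pirton - Fenn.

$9.6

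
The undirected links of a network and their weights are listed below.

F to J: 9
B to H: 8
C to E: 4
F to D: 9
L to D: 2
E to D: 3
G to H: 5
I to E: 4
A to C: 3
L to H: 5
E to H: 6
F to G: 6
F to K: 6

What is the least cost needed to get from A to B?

Settle nodes by increasing distance from A:
A: 0
C: 3  (via A)
E: 7  (via C)
D: 10  (via E)
I: 11  (via E)
L: 12  (via D)
H: 13  (via E)
G: 18  (via H)
F: 19  (via D)
B: 21  (via H)
Shortest route: A–C–E–H–B = 21.

21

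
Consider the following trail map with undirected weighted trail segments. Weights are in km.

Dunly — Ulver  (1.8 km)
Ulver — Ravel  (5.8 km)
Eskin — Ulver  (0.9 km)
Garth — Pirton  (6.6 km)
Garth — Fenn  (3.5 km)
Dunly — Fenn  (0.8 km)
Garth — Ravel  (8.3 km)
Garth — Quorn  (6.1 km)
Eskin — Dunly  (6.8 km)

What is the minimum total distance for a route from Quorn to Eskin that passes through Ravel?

21.1 km

Best Quorn to Ravel: Quorn–Garth–Ravel costing 14.4
Shortest Ravel→Eskin: Ravel–Ulver–Eskin = 6.7
Total via Ravel: 14.4 + 6.7 = 21.1 km.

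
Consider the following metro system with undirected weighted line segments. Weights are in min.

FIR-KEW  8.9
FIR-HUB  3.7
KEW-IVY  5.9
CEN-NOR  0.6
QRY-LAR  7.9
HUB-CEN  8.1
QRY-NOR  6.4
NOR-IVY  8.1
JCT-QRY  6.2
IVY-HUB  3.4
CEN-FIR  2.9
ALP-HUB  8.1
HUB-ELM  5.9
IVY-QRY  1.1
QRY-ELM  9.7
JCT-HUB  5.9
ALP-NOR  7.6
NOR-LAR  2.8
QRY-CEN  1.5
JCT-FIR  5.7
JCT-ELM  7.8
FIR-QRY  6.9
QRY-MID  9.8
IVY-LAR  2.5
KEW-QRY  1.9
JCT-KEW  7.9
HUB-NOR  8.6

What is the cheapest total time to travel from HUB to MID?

14.3 min

Shortest distances from HUB:
HUB: 0
IVY: 3.4  (via HUB)
FIR: 3.7  (via HUB)
QRY: 4.5  (via IVY)
LAR: 5.9  (via IVY)
ELM: 5.9  (via HUB)
JCT: 5.9  (via HUB)
CEN: 6  (via QRY)
KEW: 6.4  (via QRY)
NOR: 6.6  (via CEN)
ALP: 8.1  (via HUB)
MID: 14.3  (via QRY)
Shortest route: HUB–IVY–QRY–MID = 14.3 min.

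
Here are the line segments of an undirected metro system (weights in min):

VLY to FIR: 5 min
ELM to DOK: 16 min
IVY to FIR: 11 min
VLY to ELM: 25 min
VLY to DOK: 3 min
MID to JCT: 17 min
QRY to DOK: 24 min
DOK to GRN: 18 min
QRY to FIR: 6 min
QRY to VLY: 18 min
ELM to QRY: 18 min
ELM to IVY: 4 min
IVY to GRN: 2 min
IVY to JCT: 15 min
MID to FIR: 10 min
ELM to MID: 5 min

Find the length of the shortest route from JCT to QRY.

Settle nodes by increasing distance from JCT:
JCT: 0
IVY: 15  (via JCT)
GRN: 17  (via IVY)
MID: 17  (via JCT)
ELM: 19  (via IVY)
FIR: 26  (via IVY)
VLY: 31  (via FIR)
QRY: 32  (via FIR)
Shortest route: JCT–IVY–FIR–QRY = 32 min.

32 min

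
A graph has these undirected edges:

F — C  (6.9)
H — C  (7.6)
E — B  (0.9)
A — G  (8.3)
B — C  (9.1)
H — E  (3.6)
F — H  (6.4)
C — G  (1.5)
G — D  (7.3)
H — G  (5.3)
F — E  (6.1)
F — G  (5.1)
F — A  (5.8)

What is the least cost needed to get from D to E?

16.2

Compare a few routes:
D → G → F → E: 7.3+5.1+6.1 = 18.5
D → G → H → E: 7.3+5.3+3.6 = 16.2
The minimum is 16.2 via D → G → H → E.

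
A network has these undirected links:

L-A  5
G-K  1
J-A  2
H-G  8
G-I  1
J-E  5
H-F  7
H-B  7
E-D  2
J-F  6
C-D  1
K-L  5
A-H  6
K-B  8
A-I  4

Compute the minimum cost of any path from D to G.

14

Enumerating some paths:
D–E–J–A–I–G: 2+5+2+4+1 = 14
D–E–J–A–L–K–G: 2+5+2+5+5+1 = 20
Cheapest is D–E–J–A–I–G at 14.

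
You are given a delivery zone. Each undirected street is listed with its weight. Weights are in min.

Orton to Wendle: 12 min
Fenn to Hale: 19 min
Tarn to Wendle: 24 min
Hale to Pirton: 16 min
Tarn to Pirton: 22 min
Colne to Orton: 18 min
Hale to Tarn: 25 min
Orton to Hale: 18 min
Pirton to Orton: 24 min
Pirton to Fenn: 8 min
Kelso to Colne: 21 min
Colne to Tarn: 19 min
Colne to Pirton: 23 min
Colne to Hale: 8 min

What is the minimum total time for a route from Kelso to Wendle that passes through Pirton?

Shortest Kelso→Pirton: Kelso–Colne–Pirton = 44
Best Pirton to Wendle: Pirton–Orton–Wendle costing 36
Total via Pirton: 44 + 36 = 80 min.

80 min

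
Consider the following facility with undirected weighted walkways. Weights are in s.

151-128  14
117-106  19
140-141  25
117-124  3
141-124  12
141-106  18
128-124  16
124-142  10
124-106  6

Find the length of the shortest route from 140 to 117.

40 s

Running Dijkstra from 140:
140: 0
141: 25  (via 140)
124: 37  (via 141)
117: 40  (via 124)
Shortest route: 140–141–124–117 = 40 s.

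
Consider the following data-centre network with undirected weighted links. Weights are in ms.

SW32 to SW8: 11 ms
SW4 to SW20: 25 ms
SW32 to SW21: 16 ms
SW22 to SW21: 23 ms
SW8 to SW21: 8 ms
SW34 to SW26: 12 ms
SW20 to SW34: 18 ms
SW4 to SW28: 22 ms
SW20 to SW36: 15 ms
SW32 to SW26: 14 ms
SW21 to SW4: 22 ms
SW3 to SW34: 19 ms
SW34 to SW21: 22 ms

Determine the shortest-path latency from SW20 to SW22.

Shortest distances from SW20:
SW20: 0
SW36: 15  (via SW20)
SW34: 18  (via SW20)
SW4: 25  (via SW20)
SW26: 30  (via SW34)
SW3: 37  (via SW34)
SW21: 40  (via SW34)
SW32: 44  (via SW26)
SW28: 47  (via SW4)
SW8: 48  (via SW21)
SW22: 63  (via SW21)
Shortest route: SW20 → SW34 → SW21 → SW22 = 63 ms.

63 ms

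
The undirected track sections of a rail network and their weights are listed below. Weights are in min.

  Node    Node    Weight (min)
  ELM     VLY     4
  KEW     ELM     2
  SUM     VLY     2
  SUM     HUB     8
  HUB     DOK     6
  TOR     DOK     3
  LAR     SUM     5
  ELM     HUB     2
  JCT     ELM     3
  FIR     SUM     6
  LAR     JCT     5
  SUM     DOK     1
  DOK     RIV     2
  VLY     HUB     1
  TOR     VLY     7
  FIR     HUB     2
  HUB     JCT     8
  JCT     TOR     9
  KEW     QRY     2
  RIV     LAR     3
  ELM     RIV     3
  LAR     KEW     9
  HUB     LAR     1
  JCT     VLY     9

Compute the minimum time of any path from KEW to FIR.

Compare a few routes:
KEW → ELM → HUB → FIR: 2+2+2 = 6
KEW → ELM → VLY → HUB → FIR: 2+4+1+2 = 9
The minimum is 6 min via KEW → ELM → HUB → FIR.

6 min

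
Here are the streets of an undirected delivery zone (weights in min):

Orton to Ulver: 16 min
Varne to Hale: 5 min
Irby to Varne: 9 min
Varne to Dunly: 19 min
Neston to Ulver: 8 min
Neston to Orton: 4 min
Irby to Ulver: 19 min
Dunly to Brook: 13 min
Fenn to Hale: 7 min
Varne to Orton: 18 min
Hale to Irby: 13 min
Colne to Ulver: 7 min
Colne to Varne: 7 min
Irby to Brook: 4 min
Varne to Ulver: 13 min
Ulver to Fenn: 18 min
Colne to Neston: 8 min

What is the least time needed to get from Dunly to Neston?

Enumerating some paths:
Dunly–Varne–Ulver–Neston: 19+13+8 = 40
Dunly–Varne–Colne–Neston: 19+7+8 = 34
Cheapest is Dunly–Varne–Colne–Neston at 34 min.

34 min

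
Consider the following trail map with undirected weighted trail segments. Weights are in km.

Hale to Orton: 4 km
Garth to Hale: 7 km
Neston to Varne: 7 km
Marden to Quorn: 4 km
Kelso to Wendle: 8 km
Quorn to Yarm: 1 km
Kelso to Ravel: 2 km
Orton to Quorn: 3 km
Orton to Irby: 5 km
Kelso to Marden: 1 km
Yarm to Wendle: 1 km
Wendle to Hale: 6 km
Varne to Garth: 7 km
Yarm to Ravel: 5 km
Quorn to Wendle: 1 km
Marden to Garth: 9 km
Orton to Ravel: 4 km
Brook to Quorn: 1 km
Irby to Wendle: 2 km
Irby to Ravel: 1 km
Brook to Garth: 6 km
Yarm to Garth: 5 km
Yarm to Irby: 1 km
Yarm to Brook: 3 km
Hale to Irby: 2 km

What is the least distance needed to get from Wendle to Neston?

20 km

Shortest distances from Wendle:
Wendle: 0
Quorn: 1  (via Wendle)
Yarm: 1  (via Wendle)
Brook: 2  (via Quorn)
Irby: 2  (via Wendle)
Ravel: 3  (via Irby)
Hale: 4  (via Irby)
Orton: 4  (via Quorn)
Kelso: 5  (via Ravel)
Marden: 5  (via Quorn)
Garth: 6  (via Yarm)
Varne: 13  (via Garth)
Neston: 20  (via Varne)
Shortest route: Wendle → Yarm → Garth → Varne → Neston = 20 km.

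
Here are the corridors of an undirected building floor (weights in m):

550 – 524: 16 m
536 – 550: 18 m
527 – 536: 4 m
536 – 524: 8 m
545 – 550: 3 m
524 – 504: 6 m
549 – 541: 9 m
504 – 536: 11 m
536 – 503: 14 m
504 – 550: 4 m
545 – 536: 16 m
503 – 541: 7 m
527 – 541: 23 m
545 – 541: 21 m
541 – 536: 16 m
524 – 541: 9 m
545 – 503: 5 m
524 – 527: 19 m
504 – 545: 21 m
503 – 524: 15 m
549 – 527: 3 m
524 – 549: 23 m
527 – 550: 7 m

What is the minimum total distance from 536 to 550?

11 m

Shortest distances from 536:
536: 0
527: 4  (via 536)
549: 7  (via 527)
524: 8  (via 536)
504: 11  (via 536)
550: 11  (via 527)
Shortest route: 536 → 527 → 550 = 11 m.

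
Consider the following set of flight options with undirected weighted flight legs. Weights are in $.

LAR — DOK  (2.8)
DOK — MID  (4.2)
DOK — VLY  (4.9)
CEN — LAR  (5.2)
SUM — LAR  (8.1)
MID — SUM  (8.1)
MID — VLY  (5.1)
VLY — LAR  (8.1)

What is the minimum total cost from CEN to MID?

Compare a few routes:
CEN - LAR - VLY - MID: 5.2+8.1+5.1 = 18.4
CEN - LAR - DOK - VLY - MID: 5.2+2.8+4.9+5.1 = 18
CEN - LAR - DOK - MID: 5.2+2.8+4.2 = 12.2
The minimum is $12.2 via CEN - LAR - DOK - MID.

$12.2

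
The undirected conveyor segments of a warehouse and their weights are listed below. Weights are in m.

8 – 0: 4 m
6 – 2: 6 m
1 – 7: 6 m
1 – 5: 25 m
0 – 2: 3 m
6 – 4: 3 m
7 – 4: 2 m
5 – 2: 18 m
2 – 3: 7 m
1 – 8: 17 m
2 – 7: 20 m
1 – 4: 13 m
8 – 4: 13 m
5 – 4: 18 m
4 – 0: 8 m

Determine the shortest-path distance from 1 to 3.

Enumerating some paths:
1 - 7 - 4 - 0 - 2 - 3: 6+2+8+3+7 = 26
1 - 7 - 4 - 6 - 2 - 3: 6+2+3+6+7 = 24
The minimum is 24 m via 1 - 7 - 4 - 6 - 2 - 3.

24 m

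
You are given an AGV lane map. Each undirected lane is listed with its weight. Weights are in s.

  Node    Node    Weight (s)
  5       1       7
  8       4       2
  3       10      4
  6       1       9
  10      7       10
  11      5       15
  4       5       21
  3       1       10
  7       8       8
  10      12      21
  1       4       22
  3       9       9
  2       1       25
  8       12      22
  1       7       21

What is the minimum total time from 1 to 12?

35 s

Shortest distances from 1:
1: 0
5: 7  (via 1)
6: 9  (via 1)
3: 10  (via 1)
10: 14  (via 3)
9: 19  (via 3)
7: 21  (via 1)
4: 22  (via 1)
11: 22  (via 5)
8: 24  (via 4)
2: 25  (via 1)
12: 35  (via 10)
Shortest route: 1 → 3 → 10 → 12 = 35 s.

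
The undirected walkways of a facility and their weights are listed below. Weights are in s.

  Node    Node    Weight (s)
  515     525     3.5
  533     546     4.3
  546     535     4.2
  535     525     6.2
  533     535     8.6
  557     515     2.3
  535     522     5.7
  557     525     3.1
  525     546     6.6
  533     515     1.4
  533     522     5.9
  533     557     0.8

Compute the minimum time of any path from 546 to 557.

5.1 s

Candidate routes:
546–533–515–557: 4.3+1.4+2.3 = 8
546–533–557: 4.3+0.8 = 5.1
The minimum is 5.1 s via 546–533–557.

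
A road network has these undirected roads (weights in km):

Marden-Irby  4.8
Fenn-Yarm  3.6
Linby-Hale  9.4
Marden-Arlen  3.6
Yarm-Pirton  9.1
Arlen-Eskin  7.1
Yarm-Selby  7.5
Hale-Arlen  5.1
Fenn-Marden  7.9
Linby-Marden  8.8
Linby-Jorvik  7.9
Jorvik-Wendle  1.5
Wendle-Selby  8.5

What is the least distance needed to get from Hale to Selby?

Enumerating some paths:
Hale - Linby - Jorvik - Wendle - Selby: 9.4+7.9+1.5+8.5 = 27.3
Hale - Arlen - Marden - Fenn - Yarm - Selby: 5.1+3.6+7.9+3.6+7.5 = 27.7
The minimum is 27.3 km via Hale - Linby - Jorvik - Wendle - Selby.

27.3 km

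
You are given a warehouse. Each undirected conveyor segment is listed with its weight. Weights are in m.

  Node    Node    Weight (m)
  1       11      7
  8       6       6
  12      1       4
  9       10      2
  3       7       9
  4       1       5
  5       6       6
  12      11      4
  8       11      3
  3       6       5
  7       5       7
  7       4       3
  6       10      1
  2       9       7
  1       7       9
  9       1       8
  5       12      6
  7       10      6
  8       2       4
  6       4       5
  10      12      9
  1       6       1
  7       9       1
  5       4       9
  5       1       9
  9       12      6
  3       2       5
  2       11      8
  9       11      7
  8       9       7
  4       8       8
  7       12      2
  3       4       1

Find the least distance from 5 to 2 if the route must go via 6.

Shortest 5→6: 5 → 6 = 6
Shortest 6→2: 6 → 10 → 9 → 2 = 10
Total via 6: 6 + 10 = 16 m.

16 m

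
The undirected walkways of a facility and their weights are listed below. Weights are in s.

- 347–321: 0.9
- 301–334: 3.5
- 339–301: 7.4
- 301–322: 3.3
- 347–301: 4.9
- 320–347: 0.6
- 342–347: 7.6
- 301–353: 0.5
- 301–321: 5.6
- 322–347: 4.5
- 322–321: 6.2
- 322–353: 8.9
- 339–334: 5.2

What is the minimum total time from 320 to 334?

9 s

Candidate routes:
320 → 347 → 322 → 301 → 334: 0.6+4.5+3.3+3.5 = 11.9
320 → 347 → 301 → 334: 0.6+4.9+3.5 = 9
320 → 347 → 321 → 301 → 334: 0.6+0.9+5.6+3.5 = 10.6
The minimum is 9 s via 320 → 347 → 301 → 334.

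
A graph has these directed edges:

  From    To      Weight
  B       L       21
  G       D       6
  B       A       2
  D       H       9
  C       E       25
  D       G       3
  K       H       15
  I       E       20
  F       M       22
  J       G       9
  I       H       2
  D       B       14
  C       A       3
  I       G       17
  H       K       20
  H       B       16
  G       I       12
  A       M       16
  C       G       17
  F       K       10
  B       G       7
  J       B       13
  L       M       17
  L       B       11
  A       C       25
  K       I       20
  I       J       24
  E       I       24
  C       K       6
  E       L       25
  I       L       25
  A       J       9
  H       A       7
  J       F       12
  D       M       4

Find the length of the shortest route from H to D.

Candidate routes:
H–A–J–G–D: 7+9+9+6 = 31
H–B–A–J–G–D: 16+2+9+9+6 = 42
H–B–G–D: 16+7+6 = 29
The minimum is 29 via H–B–G–D.

29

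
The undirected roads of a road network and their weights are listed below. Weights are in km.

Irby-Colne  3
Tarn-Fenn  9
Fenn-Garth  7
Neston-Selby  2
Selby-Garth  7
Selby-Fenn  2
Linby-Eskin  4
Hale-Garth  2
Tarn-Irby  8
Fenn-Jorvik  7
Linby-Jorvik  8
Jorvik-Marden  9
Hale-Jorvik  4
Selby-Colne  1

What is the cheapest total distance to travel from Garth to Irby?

11 km

Shortest distances from Garth:
Garth: 0
Hale: 2  (via Garth)
Jorvik: 6  (via Hale)
Fenn: 7  (via Garth)
Selby: 7  (via Garth)
Colne: 8  (via Selby)
Neston: 9  (via Selby)
Irby: 11  (via Colne)
Shortest route: Garth–Selby–Colne–Irby = 11 km.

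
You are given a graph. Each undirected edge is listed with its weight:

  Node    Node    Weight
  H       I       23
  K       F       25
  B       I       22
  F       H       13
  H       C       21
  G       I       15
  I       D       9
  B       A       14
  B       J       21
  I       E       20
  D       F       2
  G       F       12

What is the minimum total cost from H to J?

Candidate routes:
H → F → G → I → B → J: 13+12+15+22+21 = 83
H → I → B → J: 23+22+21 = 66
H → F → D → I → B → J: 13+2+9+22+21 = 67
Cheapest is H → I → B → J at 66.

66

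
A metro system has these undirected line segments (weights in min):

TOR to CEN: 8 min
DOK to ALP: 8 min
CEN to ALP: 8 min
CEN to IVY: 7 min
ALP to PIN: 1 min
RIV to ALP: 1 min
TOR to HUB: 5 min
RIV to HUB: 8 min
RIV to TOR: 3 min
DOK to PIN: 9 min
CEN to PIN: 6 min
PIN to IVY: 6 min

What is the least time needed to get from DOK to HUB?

17 min

Candidate routes:
DOK - PIN - ALP - RIV - TOR - HUB: 9+1+1+3+5 = 19
DOK - ALP - RIV - HUB: 8+1+8 = 17
DOK - PIN - ALP - RIV - HUB: 9+1+1+8 = 19
Cheapest is DOK - ALP - RIV - HUB at 17 min.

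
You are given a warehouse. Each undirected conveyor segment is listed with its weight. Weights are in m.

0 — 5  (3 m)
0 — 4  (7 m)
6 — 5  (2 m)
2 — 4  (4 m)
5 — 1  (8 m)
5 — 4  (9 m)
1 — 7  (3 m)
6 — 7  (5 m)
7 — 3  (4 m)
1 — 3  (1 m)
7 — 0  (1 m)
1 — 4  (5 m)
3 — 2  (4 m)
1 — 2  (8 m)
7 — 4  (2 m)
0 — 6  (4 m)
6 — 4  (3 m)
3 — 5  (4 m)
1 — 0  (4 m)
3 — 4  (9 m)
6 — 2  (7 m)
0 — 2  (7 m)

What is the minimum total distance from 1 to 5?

Shortest distances from 1:
1: 0
3: 1  (via 1)
7: 3  (via 1)
0: 4  (via 1)
2: 5  (via 3)
4: 5  (via 1)
5: 5  (via 3)
Shortest route: 1 → 3 → 5 = 5 m.

5 m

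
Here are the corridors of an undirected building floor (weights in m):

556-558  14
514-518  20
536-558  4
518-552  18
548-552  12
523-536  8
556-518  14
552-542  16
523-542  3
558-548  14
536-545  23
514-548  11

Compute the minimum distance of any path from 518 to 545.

Running Dijkstra from 518:
518: 0
556: 14  (via 518)
552: 18  (via 518)
514: 20  (via 518)
558: 28  (via 556)
548: 30  (via 552)
536: 32  (via 558)
542: 34  (via 552)
523: 37  (via 542)
545: 55  (via 536)
Shortest route: 518–556–558–536–545 = 55 m.

55 m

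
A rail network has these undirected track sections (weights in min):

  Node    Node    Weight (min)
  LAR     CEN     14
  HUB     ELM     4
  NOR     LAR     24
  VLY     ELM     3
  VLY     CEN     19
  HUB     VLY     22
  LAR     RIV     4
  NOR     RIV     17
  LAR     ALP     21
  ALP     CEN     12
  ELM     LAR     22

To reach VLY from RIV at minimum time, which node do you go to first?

LAR

Enumerating some paths:
RIV → LAR → ELM → VLY: 4+22+3 = 29
RIV → LAR → CEN → VLY: 4+14+19 = 37
The minimum is 29 min via RIV → LAR → ELM → VLY.
So from RIV the first move is to LAR.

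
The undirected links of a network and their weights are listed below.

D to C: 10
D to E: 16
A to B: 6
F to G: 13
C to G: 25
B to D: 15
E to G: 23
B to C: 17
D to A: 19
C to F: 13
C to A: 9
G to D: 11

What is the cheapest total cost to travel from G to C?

Settle nodes by increasing distance from G:
G: 0
D: 11  (via G)
F: 13  (via G)
C: 21  (via D)
Shortest route: G → D → C = 21.

21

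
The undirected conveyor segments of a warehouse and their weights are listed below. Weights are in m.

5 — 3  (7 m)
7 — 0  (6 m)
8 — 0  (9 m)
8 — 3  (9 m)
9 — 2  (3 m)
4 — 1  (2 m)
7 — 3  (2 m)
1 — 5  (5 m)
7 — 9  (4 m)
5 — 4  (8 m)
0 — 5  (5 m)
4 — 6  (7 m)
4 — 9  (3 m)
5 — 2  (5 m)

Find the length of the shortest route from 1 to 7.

Compare a few routes:
1 - 5 - 0 - 7: 5+5+6 = 16
1 - 4 - 9 - 7: 2+3+4 = 9
1 - 5 - 3 - 7: 5+7+2 = 14
1 - 5 - 2 - 9 - 7: 5+5+3+4 = 17
The minimum is 9 m via 1 - 4 - 9 - 7.

9 m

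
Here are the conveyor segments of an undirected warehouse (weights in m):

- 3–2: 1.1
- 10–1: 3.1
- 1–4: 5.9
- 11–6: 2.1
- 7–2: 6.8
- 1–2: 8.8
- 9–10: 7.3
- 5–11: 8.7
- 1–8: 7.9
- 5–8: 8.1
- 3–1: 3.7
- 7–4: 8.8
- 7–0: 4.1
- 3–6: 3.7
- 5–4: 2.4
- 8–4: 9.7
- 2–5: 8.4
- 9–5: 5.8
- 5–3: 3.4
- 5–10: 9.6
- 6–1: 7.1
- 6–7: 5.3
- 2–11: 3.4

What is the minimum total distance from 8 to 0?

22.6 m

Shortest distances from 8:
8: 0
1: 7.9  (via 8)
5: 8.1  (via 8)
4: 9.7  (via 8)
10: 11  (via 1)
3: 11.5  (via 5)
2: 12.6  (via 3)
9: 13.9  (via 5)
6: 15  (via 1)
11: 16  (via 2)
7: 18.5  (via 4)
0: 22.6  (via 7)
Shortest route: 8 → 4 → 7 → 0 = 22.6 m.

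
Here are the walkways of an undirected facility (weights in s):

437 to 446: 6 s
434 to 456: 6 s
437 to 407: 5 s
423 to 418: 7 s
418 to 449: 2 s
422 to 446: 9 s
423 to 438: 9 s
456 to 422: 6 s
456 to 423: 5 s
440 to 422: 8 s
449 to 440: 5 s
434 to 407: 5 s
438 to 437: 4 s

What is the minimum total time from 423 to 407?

16 s

Settle nodes by increasing distance from 423:
423: 0
456: 5  (via 423)
418: 7  (via 423)
449: 9  (via 418)
438: 9  (via 423)
422: 11  (via 456)
434: 11  (via 456)
437: 13  (via 438)
440: 14  (via 449)
407: 16  (via 434)
Shortest route: 423 → 456 → 434 → 407 = 16 s.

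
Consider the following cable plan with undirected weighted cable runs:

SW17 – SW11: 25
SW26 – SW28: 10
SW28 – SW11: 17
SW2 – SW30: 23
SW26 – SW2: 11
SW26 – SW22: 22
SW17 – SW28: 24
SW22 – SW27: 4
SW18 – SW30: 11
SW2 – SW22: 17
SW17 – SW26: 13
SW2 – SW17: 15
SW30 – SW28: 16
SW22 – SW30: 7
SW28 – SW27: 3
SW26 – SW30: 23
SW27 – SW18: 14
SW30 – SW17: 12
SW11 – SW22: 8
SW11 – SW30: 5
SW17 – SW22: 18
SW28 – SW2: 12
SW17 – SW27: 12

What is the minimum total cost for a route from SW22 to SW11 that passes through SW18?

34

Best SW22 to SW18: SW22–SW27–SW18 costing 18
Best SW18 to SW11: SW18–SW30–SW11 costing 16
Total via SW18: 18 + 16 = 34.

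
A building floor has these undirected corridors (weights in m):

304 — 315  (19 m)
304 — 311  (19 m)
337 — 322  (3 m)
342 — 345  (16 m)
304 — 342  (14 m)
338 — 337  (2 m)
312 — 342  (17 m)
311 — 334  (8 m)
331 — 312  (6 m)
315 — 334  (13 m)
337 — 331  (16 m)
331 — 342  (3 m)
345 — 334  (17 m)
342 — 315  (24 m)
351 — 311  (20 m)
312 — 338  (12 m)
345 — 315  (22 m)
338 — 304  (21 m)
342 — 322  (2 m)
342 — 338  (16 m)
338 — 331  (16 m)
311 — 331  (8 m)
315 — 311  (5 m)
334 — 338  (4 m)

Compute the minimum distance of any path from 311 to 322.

Compare a few routes:
311–334–338–337–322: 8+4+2+3 = 17
311–331–342–322: 8+3+2 = 13
Cheapest is 311–331–342–322 at 13 m.

13 m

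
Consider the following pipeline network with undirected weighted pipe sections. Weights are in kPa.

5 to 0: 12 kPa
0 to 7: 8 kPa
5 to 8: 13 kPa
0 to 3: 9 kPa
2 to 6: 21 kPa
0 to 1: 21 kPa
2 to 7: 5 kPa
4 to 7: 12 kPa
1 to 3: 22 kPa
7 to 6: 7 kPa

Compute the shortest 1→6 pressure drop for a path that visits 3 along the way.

46 kPa

Best 1 to 3: 1 → 3 costing 22
Best 3 to 6: 3 → 0 → 7 → 6 costing 24
Total via 3: 22 + 24 = 46 kPa.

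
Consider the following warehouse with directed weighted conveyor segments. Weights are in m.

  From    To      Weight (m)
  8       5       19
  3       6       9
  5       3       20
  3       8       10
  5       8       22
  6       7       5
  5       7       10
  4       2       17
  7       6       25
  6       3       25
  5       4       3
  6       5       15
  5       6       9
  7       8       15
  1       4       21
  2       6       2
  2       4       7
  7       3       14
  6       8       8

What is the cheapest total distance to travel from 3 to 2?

44 m

Enumerating some paths:
3 → 6 → 5 → 4 → 2: 9+15+3+17 = 44
3 → 8 → 5 → 4 → 2: 10+19+3+17 = 49
The minimum is 44 m via 3 → 6 → 5 → 4 → 2.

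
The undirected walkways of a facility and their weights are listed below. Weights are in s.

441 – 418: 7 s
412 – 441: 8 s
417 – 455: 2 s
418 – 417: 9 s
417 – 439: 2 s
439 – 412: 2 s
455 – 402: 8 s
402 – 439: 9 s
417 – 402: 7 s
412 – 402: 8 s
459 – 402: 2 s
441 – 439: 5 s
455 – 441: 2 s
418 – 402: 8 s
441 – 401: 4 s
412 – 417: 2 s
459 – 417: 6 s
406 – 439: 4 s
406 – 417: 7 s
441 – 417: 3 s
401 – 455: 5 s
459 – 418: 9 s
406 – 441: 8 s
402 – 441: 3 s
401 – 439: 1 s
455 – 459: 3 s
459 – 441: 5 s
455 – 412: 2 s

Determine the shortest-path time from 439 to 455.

4 s

Candidate routes:
439 - 401 - 455: 1+5 = 6
439 - 412 - 455: 2+2 = 4
439 - 417 - 412 - 455: 2+2+2 = 6
Cheapest is 439 - 412 - 455 at 4 s.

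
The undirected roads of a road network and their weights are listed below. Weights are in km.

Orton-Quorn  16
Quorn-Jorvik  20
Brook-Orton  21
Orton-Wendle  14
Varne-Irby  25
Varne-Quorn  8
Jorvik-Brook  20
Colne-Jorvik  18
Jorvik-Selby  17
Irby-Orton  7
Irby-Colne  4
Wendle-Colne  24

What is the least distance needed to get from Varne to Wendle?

Enumerating some paths:
Varne - Quorn - Orton - Irby - Colne - Wendle: 8+16+7+4+24 = 59
Varne - Irby - Orton - Wendle: 25+7+14 = 46
Varne - Quorn - Orton - Wendle: 8+16+14 = 38
Varne - Irby - Colne - Wendle: 25+4+24 = 53
Cheapest is Varne - Quorn - Orton - Wendle at 38 km.

38 km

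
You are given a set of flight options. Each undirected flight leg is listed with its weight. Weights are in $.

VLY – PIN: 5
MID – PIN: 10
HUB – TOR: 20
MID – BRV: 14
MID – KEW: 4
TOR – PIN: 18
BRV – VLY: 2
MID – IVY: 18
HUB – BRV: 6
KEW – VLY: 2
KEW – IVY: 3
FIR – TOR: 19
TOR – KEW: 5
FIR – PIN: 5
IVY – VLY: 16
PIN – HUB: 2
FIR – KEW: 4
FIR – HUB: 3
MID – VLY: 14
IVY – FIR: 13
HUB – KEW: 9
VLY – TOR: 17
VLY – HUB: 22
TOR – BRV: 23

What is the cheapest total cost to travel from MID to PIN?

$10

Compare a few routes:
MID - PIN: 10 = 10
MID - KEW - FIR - PIN: 4+4+5 = 13
MID - KEW - VLY - PIN: 4+2+5 = 11
MID - KEW - FIR - HUB - PIN: 4+4+3+2 = 13
Cheapest is MID - PIN at $10.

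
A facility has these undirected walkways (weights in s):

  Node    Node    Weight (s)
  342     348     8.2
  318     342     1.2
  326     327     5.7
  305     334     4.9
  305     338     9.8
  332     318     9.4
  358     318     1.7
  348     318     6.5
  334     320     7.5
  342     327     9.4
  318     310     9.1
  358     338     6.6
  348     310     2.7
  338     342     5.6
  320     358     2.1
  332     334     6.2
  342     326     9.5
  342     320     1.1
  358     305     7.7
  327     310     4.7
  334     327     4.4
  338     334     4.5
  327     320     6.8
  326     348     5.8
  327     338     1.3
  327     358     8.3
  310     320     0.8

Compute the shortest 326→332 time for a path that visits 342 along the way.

20.1 s

Shortest 326→342: 326–342 = 9.5
Shortest 342→332: 342–318–332 = 10.6
Total via 342: 9.5 + 10.6 = 20.1 s.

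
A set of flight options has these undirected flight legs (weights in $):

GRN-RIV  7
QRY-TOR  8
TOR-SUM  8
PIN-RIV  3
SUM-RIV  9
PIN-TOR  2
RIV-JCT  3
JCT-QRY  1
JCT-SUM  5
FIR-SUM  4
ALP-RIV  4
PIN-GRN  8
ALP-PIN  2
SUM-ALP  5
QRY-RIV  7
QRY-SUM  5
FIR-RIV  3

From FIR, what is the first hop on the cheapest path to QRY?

Candidate routes:
FIR–SUM–QRY: 4+5 = 9
FIR–RIV–JCT–QRY: 3+3+1 = 7
The minimum is $7 via FIR–RIV–JCT–QRY.
So from FIR the first move is to RIV.

RIV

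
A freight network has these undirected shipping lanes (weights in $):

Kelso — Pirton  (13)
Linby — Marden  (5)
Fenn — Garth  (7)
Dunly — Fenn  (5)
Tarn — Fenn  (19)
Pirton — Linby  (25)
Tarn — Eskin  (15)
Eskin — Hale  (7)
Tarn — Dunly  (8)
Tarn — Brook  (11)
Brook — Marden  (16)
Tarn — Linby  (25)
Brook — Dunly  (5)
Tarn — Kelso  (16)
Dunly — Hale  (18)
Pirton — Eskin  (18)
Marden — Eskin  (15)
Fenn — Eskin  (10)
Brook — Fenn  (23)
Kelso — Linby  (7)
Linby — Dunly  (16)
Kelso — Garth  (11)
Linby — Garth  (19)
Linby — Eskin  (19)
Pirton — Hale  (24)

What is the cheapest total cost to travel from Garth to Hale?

Running Dijkstra from Garth:
Garth: 0
Fenn: 7  (via Garth)
Kelso: 11  (via Garth)
Dunly: 12  (via Fenn)
Eskin: 17  (via Fenn)
Brook: 17  (via Dunly)
Linby: 18  (via Kelso)
Tarn: 20  (via Dunly)
Marden: 23  (via Linby)
Hale: 24  (via Eskin)
Shortest route: Garth–Fenn–Eskin–Hale = $24.

$24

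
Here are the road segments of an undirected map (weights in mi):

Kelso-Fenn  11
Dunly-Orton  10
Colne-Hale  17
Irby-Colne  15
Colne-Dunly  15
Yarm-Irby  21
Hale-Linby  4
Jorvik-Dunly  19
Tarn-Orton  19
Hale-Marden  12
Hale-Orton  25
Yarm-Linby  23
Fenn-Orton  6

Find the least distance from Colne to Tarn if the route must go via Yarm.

Best Colne to Yarm: Colne–Irby–Yarm costing 36
Shortest Yarm→Tarn: Yarm–Linby–Hale–Orton–Tarn = 71
Total via Yarm: 36 + 71 = 107 mi.

107 mi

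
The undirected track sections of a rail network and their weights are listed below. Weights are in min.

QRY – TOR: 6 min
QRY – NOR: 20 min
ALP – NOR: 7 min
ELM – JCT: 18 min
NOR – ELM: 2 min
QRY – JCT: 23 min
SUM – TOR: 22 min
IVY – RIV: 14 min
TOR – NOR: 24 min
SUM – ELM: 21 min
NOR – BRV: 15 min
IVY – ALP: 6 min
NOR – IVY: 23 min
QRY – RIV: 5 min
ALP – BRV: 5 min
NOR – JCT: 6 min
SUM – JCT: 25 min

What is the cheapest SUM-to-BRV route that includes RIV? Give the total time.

Best SUM to RIV: SUM–TOR–QRY–RIV costing 33
Shortest RIV→BRV: RIV–IVY–ALP–BRV = 25
Total via RIV: 33 + 25 = 58 min.

58 min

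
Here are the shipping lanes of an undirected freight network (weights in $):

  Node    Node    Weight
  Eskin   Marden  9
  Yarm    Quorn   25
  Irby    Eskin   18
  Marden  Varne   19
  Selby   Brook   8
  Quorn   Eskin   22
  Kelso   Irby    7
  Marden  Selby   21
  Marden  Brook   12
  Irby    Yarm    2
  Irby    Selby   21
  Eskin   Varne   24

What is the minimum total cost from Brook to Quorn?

$43

Shortest distances from Brook:
Brook: 0
Selby: 8  (via Brook)
Marden: 12  (via Brook)
Eskin: 21  (via Marden)
Irby: 29  (via Selby)
Yarm: 31  (via Irby)
Varne: 31  (via Marden)
Kelso: 36  (via Irby)
Quorn: 43  (via Eskin)
Shortest route: Brook–Marden–Eskin–Quorn = $43.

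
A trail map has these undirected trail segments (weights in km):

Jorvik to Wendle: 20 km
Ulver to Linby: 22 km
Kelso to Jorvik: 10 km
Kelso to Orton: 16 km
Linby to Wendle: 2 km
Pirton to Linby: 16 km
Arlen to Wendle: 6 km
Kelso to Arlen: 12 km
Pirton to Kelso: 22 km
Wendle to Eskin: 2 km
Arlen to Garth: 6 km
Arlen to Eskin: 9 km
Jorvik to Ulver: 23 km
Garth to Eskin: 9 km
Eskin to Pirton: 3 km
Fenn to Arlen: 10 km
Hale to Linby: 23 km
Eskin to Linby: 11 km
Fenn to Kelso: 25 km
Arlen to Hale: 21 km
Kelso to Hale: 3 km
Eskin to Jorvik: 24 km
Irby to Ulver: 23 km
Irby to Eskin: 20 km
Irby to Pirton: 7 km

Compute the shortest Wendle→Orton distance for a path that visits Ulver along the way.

73 km

Shortest Wendle→Ulver: Wendle → Linby → Ulver = 24
Shortest Ulver→Orton: Ulver → Jorvik → Kelso → Orton = 49
Total via Ulver: 24 + 49 = 73 km.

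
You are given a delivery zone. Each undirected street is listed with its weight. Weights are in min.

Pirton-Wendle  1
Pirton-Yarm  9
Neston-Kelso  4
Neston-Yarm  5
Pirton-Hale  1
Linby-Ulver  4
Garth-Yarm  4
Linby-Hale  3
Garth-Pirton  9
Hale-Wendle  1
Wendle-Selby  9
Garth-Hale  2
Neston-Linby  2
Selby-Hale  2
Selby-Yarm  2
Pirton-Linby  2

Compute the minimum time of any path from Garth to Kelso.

11 min

Shortest distances from Garth:
Garth: 0
Hale: 2  (via Garth)
Wendle: 3  (via Hale)
Pirton: 3  (via Hale)
Yarm: 4  (via Garth)
Selby: 4  (via Hale)
Linby: 5  (via Hale)
Neston: 7  (via Linby)
Ulver: 9  (via Linby)
Kelso: 11  (via Neston)
Shortest route: Garth → Hale → Linby → Neston → Kelso = 11 min.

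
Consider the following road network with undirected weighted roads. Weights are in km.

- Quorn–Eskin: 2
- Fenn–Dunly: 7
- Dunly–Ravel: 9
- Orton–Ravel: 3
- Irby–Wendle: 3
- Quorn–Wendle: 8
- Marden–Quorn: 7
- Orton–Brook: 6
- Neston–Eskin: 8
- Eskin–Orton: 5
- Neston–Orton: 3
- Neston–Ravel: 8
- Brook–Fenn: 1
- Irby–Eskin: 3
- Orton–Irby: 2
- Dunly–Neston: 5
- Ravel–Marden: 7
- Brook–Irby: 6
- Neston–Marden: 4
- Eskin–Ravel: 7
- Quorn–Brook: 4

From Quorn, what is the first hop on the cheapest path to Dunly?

Compare a few routes:
Quorn - Eskin - Orton - Neston - Dunly: 2+5+3+5 = 15
Quorn - Eskin - Neston - Dunly: 2+8+5 = 15
Quorn - Brook - Fenn - Dunly: 4+1+7 = 12
Quorn - Eskin - Irby - Orton - Neston - Dunly: 2+3+2+3+5 = 15
Cheapest is Quorn - Brook - Fenn - Dunly at 12 km.
So from Quorn the first move is to Brook.

Brook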